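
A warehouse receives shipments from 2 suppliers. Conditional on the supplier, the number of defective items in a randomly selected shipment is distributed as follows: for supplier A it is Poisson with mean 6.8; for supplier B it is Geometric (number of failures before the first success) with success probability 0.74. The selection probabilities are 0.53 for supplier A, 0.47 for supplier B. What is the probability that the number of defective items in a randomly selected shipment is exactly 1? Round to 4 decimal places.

Conditional on each supplier, P(X = 1): A: 0.00757367; B: 0.1924.
By total probability, P(X = 1) = 0.53·0.00757367 + 0.47·0.1924 = 0.094442.

0.0944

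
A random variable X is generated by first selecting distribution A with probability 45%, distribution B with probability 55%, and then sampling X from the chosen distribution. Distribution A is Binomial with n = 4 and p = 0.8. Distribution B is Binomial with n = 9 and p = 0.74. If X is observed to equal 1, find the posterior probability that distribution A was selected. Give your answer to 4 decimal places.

0.9934

Likelihoods P(X=1 | ·): A: 0.0256; B: 0.000139079.
Posterior ∝ prior × likelihood. Numerator for A: 0.45·0.0256 = 0.01152.
Normalizing constant: 0.45·0.0256 + 0.55·0.000139079 = 0.0115965.
P(A | observation) = 0.01152 / 0.0115965 = 0.993404.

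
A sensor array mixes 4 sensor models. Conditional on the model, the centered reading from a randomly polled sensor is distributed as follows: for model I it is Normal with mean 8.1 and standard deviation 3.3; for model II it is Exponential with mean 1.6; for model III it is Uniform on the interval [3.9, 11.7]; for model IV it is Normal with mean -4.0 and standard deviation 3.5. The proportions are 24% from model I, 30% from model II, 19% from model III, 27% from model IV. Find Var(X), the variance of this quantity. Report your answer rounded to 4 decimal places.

32.0601

Per component, I: μ=8.1, E[X²]=76.5; II: μ=1.6, E[X²]=5.12; III: μ=7.8, E[X²]=65.91; IV: μ=-4, E[X²]=28.25.
E[X] = 0.24·8.1 + 0.3·1.6 + 0.19·7.8 + 0.27·-4 = 2.826.
E[X²] = 0.24·76.5 + 0.3·5.12 + 0.19·65.91 + 0.27·28.25 = 40.0464.
Var(X) = E[X²] − (E[X])² = 40.0464 − 7.98628 = 32.0601.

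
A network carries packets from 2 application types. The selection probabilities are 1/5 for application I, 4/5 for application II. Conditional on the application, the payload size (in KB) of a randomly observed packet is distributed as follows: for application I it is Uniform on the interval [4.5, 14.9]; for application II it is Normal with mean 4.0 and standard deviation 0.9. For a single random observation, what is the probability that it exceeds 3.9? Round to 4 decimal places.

0.6354

Conditional on each application, P(X > 3.9): I: 1; II: 0.544236.
By total probability, P(X > 3.9) = 0.2·1 + 0.8·0.544236 = 0.635389.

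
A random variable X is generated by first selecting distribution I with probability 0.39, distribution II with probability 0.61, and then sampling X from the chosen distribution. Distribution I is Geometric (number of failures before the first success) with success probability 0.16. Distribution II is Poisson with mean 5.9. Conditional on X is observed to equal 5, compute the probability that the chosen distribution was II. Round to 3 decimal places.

0.792

Likelihoods P(X=5 | ·): I: 0.0669139; II: 0.163208.
Posterior ∝ prior × likelihood. Numerator for II: 0.61·0.163208 = 0.0995569.
Normalizing constant: 0.39·0.0669139 + 0.61·0.163208 = 0.125653.
P(II | observation) = 0.0995569 / 0.125653 = 0.792314.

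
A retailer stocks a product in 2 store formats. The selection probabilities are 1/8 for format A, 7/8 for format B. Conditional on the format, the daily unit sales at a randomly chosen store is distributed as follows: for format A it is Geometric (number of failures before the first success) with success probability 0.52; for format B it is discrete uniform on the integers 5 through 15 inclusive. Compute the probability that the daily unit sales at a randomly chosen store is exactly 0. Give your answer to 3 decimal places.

Conditional on each format, P(X = 0): A: 0.52; B: 0.
By total probability, P(X = 0) = 0.125·0.52 + 0.875·0 = 0.065.

0.065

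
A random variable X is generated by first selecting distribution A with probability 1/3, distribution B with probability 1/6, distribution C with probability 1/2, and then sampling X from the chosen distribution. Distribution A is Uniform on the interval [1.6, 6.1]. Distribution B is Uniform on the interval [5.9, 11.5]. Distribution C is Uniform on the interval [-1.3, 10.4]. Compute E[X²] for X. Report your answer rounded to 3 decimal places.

34.609

For each component E[X²] = Var + (mean)², giving A: 16.51; B: 78.3033; C: 32.11.
Overall E[X²] = 0.333333·16.51 + 0.166667·78.3033 + 0.5·32.11 = 34.6089.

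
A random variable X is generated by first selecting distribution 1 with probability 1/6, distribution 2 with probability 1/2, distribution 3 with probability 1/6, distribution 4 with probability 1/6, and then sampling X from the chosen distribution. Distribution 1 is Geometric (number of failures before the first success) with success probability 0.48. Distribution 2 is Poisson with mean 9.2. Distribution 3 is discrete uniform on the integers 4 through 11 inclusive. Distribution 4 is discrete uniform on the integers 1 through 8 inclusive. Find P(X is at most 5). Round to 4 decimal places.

0.3612

Conditional on each component, P(X ≤ 5): 1: 0.980229; 2: 0.104074; 3: 0.25; 4: 0.625.
By total probability, P(X ≤ 5) = 0.166667·0.980229 + 0.5·0.104074 + 0.166667·0.25 + 0.166667·0.625 = 0.361242.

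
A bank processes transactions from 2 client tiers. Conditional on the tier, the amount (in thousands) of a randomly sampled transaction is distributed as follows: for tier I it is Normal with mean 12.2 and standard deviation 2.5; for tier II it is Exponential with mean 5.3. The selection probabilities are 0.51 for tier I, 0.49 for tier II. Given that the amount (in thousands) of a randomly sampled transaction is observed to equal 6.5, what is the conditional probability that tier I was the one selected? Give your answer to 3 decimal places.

0.182

Likelihoods f(6.5 | ·): I: 0.0118618; II: 0.0553476.
Posterior ∝ prior × likelihood. Numerator for I: 0.51·0.0118618 = 0.00604954.
Normalizing constant: 0.51·0.0118618 + 0.49·0.0553476 = 0.0331699.
P(I | observation) = 0.00604954 / 0.0331699 = 0.18238.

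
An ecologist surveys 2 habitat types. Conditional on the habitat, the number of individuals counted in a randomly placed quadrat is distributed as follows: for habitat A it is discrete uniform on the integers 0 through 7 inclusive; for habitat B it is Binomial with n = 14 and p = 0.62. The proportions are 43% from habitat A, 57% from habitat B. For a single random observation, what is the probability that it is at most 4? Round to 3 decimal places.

0.275

Conditional on each habitat, P(X ≤ 4): A: 0.625; B: 0.0117042.
By total probability, P(X ≤ 4) = 0.43·0.625 + 0.57·0.0117042 = 0.275421.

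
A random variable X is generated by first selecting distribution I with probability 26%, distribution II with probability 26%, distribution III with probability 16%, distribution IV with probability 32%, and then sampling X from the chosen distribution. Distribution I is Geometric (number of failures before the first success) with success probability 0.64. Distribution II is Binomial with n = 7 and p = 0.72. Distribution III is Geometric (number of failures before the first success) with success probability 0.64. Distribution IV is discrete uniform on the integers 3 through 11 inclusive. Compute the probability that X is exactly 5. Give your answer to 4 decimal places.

Conditional on each component, P(X = 5): I: 0.00386984; II: 0.318565; III: 0.00386984; IV: 0.111111.
By total probability, P(X = 5) = 0.26·0.00386984 + 0.26·0.318565 + 0.16·0.00386984 + 0.32·0.111111 = 0.120008.

0.1200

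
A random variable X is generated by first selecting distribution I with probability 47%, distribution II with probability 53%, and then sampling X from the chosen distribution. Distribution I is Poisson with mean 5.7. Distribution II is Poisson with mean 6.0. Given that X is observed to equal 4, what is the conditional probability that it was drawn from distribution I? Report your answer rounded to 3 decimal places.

Likelihoods P(X=4 | ·): I: 0.147167; II: 0.133853.
Posterior ∝ prior × likelihood. Numerator for I: 0.47·0.147167 = 0.0691684.
Normalizing constant: 0.47·0.147167 + 0.53·0.133853 = 0.14011.
P(I | observation) = 0.0691684 / 0.14011 = 0.493671.

0.494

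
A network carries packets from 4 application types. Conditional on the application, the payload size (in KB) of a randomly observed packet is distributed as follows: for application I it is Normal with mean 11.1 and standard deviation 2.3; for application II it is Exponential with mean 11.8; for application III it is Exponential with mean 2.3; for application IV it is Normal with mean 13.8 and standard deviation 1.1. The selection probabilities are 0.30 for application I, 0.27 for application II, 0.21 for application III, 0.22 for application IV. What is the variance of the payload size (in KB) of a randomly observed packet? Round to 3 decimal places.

57.423

Per component, I: μ=11.1, E[X²]=128.5; II: μ=11.8, E[X²]=278.48; III: μ=2.3, E[X²]=10.58; IV: μ=13.8, E[X²]=191.65.
E[X] = 0.3·11.1 + 0.27·11.8 + 0.21·2.3 + 0.22·13.8 = 10.035.
E[X²] = 0.3·128.5 + 0.27·278.48 + 0.21·10.58 + 0.22·191.65 = 158.124.
Var(X) = E[X²] − (E[X])² = 158.124 − 100.701 = 57.4232.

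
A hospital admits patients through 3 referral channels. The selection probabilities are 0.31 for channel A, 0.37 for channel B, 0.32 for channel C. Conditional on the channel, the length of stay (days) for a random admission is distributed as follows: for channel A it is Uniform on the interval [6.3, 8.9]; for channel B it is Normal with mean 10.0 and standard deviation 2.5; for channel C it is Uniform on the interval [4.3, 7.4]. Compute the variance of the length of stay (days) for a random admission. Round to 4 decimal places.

5.7470

Per component, A: μ=7.6, E[X²]=58.3233; B: μ=10, E[X²]=106.25; C: μ=5.85, E[X²]=35.0233.
E[X] = 0.31·7.6 + 0.37·10 + 0.32·5.85 = 7.928.
E[X²] = 0.31·58.3233 + 0.37·106.25 + 0.32·35.0233 = 68.6002.
Var(X) = E[X²] − (E[X])² = 68.6002 − 62.8532 = 5.74702.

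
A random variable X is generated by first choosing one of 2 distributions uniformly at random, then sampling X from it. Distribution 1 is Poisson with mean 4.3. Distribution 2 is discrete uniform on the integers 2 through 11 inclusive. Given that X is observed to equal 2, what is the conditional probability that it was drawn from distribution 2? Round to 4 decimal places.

Likelihoods P(X=2 | ·): 1: 0.125441; 2: 0.1.
Posterior ∝ prior × likelihood. Numerator for 2: 0.5·0.1 = 0.05.
Normalizing constant: 0.5·0.125441 + 0.5·0.1 = 0.112721.
P(2 | observation) = 0.05 / 0.112721 = 0.443574.

0.4436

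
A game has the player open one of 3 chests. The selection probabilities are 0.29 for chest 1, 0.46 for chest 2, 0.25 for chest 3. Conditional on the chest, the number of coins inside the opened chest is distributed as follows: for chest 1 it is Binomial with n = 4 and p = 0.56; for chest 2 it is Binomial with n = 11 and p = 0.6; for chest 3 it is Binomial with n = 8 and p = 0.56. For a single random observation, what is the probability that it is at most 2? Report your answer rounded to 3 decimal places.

0.194

Conditional on each chest, P(X ≤ 2): 1: 0.592571; 2: 0.00592445; 3: 0.0794247.
By total probability, P(X ≤ 2) = 0.29·0.592571 + 0.46·0.00592445 + 0.25·0.0794247 = 0.194427.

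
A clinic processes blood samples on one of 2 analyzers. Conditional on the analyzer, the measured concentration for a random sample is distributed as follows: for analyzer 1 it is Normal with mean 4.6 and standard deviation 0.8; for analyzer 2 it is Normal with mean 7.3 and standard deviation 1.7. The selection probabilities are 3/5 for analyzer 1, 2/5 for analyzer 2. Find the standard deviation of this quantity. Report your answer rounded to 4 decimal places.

Per component, 1: μ=4.6, E[X²]=21.8; 2: μ=7.3, E[X²]=56.18.
E[X] = 0.6·4.6 + 0.4·7.3 = 5.68.
E[X²] = 0.6·21.8 + 0.4·56.18 = 35.552.
Var(X) = E[X²] − (E[X])² = 35.552 − 32.2624 = 3.2896.
SD(X) = √3.2896 = 1.81373.

1.8137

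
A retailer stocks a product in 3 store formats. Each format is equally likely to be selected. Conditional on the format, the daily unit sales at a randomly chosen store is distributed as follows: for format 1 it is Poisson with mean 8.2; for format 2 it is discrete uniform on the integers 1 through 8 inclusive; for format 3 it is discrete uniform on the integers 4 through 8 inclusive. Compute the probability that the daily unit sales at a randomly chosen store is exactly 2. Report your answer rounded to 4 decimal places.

0.0447

Conditional on each format, P(X = 2): 1: 0.00923385; 2: 0.125; 3: 0.
By total probability, P(X = 2) = 0.333333·0.00923385 + 0.333333·0.125 + 0.333333·0 = 0.0447446.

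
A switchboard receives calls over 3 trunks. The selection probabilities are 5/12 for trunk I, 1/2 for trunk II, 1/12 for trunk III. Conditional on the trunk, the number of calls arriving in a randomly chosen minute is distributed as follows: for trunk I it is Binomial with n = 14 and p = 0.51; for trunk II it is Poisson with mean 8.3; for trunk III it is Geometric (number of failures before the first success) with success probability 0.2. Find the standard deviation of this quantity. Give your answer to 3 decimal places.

Per component, I: μ=7.14, E[X²]=54.4782; II: μ=8.3, E[X²]=77.19; III: μ=4, E[X²]=36.
E[X] = 0.416667·7.14 + 0.5·8.3 + 0.0833333·4 = 7.45833.
E[X²] = 0.416667·54.4782 + 0.5·77.19 + 0.0833333·36 = 64.2943.
Var(X) = E[X²] − (E[X])² = 64.2943 − 55.6267 = 8.66751.
SD(X) = √8.66751 = 2.94406.

2.944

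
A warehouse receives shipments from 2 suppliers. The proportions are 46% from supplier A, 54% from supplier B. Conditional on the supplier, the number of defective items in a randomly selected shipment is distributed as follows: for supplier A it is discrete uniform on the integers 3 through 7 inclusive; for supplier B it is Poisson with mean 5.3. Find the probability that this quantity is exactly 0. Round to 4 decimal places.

0.0027

Conditional on each supplier, P(X = 0): A: 0; B: 0.00499159.
By total probability, P(X = 0) = 0.46·0 + 0.54·0.00499159 = 0.00269546.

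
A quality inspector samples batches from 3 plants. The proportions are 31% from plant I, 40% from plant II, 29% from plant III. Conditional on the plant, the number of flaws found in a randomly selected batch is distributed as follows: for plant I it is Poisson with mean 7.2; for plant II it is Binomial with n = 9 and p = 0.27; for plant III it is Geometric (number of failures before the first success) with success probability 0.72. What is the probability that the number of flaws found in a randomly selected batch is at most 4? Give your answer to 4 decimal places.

Conditional on each plant, P(X ≤ 4): I: 0.155516; II: 0.933797; III: 0.998279.
By total probability, P(X ≤ 4) = 0.31·0.155516 + 0.4·0.933797 + 0.29·0.998279 = 0.71123.

0.7112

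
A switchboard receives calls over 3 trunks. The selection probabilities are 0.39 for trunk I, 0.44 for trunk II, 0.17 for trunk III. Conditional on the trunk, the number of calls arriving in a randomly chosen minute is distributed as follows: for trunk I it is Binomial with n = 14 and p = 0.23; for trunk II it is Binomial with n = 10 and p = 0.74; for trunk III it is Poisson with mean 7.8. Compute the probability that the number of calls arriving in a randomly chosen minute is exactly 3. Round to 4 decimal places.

Conditional on each trunk, P(X = 3): I: 0.249852; II: 0.00390562; III: 0.0324068.
By total probability, P(X = 3) = 0.39·0.249852 + 0.44·0.00390562 + 0.17·0.0324068 = 0.10467.

0.1047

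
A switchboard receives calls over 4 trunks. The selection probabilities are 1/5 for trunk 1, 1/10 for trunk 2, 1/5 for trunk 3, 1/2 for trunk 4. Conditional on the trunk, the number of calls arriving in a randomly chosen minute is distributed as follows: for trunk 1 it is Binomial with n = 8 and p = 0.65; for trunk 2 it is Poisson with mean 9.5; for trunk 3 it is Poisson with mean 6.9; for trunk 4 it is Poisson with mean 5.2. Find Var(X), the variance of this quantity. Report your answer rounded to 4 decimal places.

Per component, 1: μ=5.2, E[X²]=28.86; 2: μ=9.5, E[X²]=99.75; 3: μ=6.9, E[X²]=54.51; 4: μ=5.2, E[X²]=32.24.
E[X] = 0.2·5.2 + 0.1·9.5 + 0.2·6.9 + 0.5·5.2 = 5.97.
E[X²] = 0.2·28.86 + 0.1·99.75 + 0.2·54.51 + 0.5·32.24 = 42.769.
Var(X) = E[X²] − (E[X])² = 42.769 − 35.6409 = 7.1281.

7.1281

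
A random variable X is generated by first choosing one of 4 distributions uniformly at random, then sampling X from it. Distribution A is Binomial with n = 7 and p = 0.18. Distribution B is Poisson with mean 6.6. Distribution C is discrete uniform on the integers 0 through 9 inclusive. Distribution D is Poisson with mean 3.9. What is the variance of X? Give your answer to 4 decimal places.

Per component, A: μ=1.26, E[X²]=2.6208; B: μ=6.6, E[X²]=50.16; C: μ=4.5, E[X²]=28.5; D: μ=3.9, E[X²]=19.11.
E[X] = 0.25·1.26 + 0.25·6.6 + 0.25·4.5 + 0.25·3.9 = 4.065.
E[X²] = 0.25·2.6208 + 0.25·50.16 + 0.25·28.5 + 0.25·19.11 = 25.0977.
Var(X) = E[X²] − (E[X])² = 25.0977 − 16.5242 = 8.57348.

8.5735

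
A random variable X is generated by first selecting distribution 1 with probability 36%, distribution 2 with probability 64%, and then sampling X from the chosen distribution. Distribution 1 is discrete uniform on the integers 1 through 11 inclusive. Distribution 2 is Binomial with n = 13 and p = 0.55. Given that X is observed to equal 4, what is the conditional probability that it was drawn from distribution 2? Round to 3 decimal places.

Likelihoods P(X=4 | ·): 1: 0.0909091; 2: 0.0495073.
Posterior ∝ prior × likelihood. Numerator for 2: 0.64·0.0495073 = 0.0316847.
Normalizing constant: 0.36·0.0909091 + 0.64·0.0495073 = 0.064412.
P(2 | observation) = 0.0316847 / 0.064412 = 0.491907.

0.492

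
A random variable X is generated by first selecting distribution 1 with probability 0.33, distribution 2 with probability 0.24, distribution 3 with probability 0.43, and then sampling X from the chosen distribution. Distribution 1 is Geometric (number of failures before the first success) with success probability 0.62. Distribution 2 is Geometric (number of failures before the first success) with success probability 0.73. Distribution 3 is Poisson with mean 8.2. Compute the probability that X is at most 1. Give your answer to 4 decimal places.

Conditional on each component, P(X ≤ 1): 1: 0.8556; 2: 0.9271; 3: 0.00252681.
By total probability, P(X ≤ 1) = 0.33·0.8556 + 0.24·0.9271 + 0.43·0.00252681 = 0.505939.

0.5059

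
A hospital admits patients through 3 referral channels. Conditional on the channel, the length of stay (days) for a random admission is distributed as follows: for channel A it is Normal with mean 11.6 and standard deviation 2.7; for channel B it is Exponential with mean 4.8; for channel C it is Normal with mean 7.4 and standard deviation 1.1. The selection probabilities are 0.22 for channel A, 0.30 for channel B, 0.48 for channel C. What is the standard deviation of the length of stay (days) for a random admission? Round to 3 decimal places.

3.871

Per component, A: μ=11.6, E[X²]=141.85; B: μ=4.8, E[X²]=46.08; C: μ=7.4, E[X²]=55.97.
E[X] = 0.22·11.6 + 0.3·4.8 + 0.48·7.4 = 7.544.
E[X²] = 0.22·141.85 + 0.3·46.08 + 0.48·55.97 = 71.8966.
Var(X) = E[X²] − (E[X])² = 71.8966 − 56.9119 = 14.9847.
SD(X) = √14.9847 = 3.871.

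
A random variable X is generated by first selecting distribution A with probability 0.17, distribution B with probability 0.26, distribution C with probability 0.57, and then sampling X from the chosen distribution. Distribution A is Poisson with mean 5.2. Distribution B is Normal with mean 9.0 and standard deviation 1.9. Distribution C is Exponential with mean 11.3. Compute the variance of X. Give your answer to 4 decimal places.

Per component, A: μ=5.2, E[X²]=32.24; B: μ=9, E[X²]=84.61; C: μ=11.3, E[X²]=255.38.
E[X] = 0.17·5.2 + 0.26·9 + 0.57·11.3 = 9.665.
E[X²] = 0.17·32.24 + 0.26·84.61 + 0.57·255.38 = 173.046.
Var(X) = E[X²] − (E[X])² = 173.046 − 93.4122 = 79.6338.

79.6338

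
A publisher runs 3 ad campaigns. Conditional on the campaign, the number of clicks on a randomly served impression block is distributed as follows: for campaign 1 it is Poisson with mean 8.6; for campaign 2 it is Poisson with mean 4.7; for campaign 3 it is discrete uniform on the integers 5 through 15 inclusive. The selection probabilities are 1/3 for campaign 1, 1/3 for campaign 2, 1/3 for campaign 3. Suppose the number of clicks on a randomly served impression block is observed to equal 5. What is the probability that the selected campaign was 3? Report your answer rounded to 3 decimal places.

Likelihoods P(X=5 | ·): 1: 0.0721736; 2: 0.17383; 3: 0.0909091.
Posterior ∝ prior × likelihood. Numerator for 3: 0.333333·0.0909091 = 0.030303.
Normalizing constant: 0.333333·0.0721736 + 0.333333·0.17383 + 0.333333·0.0909091 = 0.112304.
P(3 | observation) = 0.030303 / 0.112304 = 0.26983.

0.270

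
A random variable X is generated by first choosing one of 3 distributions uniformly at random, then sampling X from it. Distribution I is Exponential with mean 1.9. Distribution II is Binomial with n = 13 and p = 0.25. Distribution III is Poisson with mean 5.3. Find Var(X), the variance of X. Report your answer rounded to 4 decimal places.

5.7364

Per component, I: μ=1.9, E[X²]=7.22; II: μ=3.25, E[X²]=13; III: μ=5.3, E[X²]=33.39.
E[X] = 0.333333·1.9 + 0.333333·3.25 + 0.333333·5.3 = 3.48333.
E[X²] = 0.333333·7.22 + 0.333333·13 + 0.333333·33.39 = 17.87.
Var(X) = E[X²] − (E[X])² = 17.87 − 12.1336 = 5.73639.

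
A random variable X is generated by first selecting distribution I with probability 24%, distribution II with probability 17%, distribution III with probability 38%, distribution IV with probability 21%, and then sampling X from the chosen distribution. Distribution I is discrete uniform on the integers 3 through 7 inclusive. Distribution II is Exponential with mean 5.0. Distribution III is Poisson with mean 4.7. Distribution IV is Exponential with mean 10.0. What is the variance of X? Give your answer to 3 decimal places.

31.924

Per component, I: μ=5, E[X²]=27; II: μ=5, E[X²]=50; III: μ=4.7, E[X²]=26.79; IV: μ=10, E[X²]=200.
E[X] = 0.24·5 + 0.17·5 + 0.38·4.7 + 0.21·10 = 5.936.
E[X²] = 0.24·27 + 0.17·50 + 0.38·26.79 + 0.21·200 = 67.1602.
Var(X) = E[X²] − (E[X])² = 67.1602 − 35.2361 = 31.9241.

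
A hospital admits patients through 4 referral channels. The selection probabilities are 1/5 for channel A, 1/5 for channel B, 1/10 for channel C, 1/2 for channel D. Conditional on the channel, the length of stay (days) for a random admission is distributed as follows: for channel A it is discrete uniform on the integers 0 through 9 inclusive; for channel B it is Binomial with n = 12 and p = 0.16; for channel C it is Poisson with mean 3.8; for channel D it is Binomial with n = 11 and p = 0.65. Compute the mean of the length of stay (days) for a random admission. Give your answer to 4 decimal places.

5.2390

Component means — A: 4.5; B: 1.92; C: 3.8; D: 7.15.
E[X] = 0.2·4.5 + 0.2·1.92 + 0.1·3.8 + 0.5·7.15 = 5.239.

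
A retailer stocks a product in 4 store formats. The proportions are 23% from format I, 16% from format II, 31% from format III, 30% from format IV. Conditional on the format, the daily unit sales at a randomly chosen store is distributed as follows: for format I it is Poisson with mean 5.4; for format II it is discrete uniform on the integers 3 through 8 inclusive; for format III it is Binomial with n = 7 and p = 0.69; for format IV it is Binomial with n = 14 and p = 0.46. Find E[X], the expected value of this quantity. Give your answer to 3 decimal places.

5.551

Component means — I: 5.4; II: 5.5; III: 4.83; IV: 6.44.
E[X] = 0.23·5.4 + 0.16·5.5 + 0.31·4.83 + 0.3·6.44 = 5.5513.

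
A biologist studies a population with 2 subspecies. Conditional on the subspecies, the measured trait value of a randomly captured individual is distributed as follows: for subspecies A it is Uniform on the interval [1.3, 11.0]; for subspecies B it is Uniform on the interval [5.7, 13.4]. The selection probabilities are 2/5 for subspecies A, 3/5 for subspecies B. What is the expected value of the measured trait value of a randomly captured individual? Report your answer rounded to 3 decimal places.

Component means — A: 6.15; B: 9.55.
E[X] = 0.4·6.15 + 0.6·9.55 = 8.19.

8.190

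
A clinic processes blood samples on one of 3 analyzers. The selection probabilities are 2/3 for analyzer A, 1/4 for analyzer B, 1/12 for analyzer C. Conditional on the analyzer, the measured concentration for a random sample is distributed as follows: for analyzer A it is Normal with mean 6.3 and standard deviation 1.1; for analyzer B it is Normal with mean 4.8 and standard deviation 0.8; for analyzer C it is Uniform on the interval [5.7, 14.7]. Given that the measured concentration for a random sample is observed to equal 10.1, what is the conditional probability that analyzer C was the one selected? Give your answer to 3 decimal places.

0.937

Likelihoods f(10.1 | ·): A: 0.000929196; B: 1.46924e-10; C: 0.111111.
Posterior ∝ prior × likelihood. Numerator for C: 0.0833333·0.111111 = 0.00925926.
Normalizing constant: 0.666667·0.000929196 + 0.25·1.46924e-10 + 0.0833333·0.111111 = 0.00987872.
P(C | observation) = 0.00925926 / 0.00987872 = 0.937293.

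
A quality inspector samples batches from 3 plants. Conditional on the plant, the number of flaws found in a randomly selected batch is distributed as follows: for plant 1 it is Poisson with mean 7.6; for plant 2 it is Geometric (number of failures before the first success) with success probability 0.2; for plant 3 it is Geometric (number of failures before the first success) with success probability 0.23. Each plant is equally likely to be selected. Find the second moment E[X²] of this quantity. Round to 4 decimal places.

42.3746

For each component E[X²] = Var + (mean)², giving 1: 65.36; 2: 36; 3: 25.7637.
Overall E[X²] = 0.333333·65.36 + 0.333333·36 + 0.333333·25.7637 = 42.3746.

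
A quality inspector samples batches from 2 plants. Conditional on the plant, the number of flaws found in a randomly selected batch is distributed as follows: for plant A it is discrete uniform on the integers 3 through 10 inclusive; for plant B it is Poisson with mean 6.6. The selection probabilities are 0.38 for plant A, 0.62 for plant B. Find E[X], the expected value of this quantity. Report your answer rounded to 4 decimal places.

Component means — A: 6.5; B: 6.6.
E[X] = 0.38·6.5 + 0.62·6.6 = 6.562.

6.5620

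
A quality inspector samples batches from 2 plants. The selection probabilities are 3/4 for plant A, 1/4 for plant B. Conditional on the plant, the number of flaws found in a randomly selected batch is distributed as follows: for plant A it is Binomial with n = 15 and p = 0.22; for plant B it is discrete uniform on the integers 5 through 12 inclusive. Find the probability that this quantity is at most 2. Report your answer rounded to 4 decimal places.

0.2452

Conditional on each plant, P(X ≤ 2): A: 0.32692; B: 0.
By total probability, P(X ≤ 2) = 0.75·0.32692 + 0.25·0 = 0.24519.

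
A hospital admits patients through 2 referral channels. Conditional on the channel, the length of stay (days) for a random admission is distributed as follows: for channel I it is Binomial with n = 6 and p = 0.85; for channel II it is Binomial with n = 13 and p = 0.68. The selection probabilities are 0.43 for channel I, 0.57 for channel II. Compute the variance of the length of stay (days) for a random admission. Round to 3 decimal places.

Per component, I: μ=5.1, E[X²]=26.775; II: μ=8.84, E[X²]=80.9744.
E[X] = 0.43·5.1 + 0.57·8.84 = 7.2318.
E[X²] = 0.43·26.775 + 0.57·80.9744 = 57.6687.
Var(X) = E[X²] − (E[X])² = 57.6687 − 52.2989 = 5.36973.

5.370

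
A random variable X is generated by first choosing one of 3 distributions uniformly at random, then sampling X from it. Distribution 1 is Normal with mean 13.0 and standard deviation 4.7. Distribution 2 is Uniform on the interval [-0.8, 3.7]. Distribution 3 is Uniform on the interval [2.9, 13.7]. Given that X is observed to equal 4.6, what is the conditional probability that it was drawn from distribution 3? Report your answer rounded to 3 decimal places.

Likelihoods f(4.6 | ·): 1: 0.017187; 2: 0; 3: 0.0925926.
Posterior ∝ prior × likelihood. Numerator for 3: 0.333333·0.0925926 = 0.0308642.
Normalizing constant: 0.333333·0.017187 + 0.333333·0 + 0.333333·0.0925926 = 0.0365932.
P(3 | observation) = 0.0308642 / 0.0365932 = 0.843441.

0.843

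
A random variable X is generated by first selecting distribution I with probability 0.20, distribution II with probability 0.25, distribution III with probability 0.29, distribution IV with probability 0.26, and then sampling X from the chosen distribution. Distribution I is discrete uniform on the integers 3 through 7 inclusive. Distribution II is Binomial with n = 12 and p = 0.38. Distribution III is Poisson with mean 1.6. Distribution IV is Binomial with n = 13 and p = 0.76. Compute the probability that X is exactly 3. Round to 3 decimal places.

Conditional on each component, P(X = 3): I: 0.2; II: 0.163418; III: 0.137828; IV: 7.96011e-05.
By total probability, P(X = 3) = 0.2·0.2 + 0.25·0.163418 + 0.29·0.137828 + 0.26·7.96011e-05 = 0.120845.

0.121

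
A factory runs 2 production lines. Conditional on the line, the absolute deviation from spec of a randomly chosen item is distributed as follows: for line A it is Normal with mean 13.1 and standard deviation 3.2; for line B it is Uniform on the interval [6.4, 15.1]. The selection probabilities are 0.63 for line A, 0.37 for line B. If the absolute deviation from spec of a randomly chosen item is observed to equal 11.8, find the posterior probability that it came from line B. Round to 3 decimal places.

Likelihoods f(11.8 | ·): A: 0.114795; B: 0.114943.
Posterior ∝ prior × likelihood. Numerator for B: 0.37·0.114943 = 0.0425287.
Normalizing constant: 0.63·0.114795 + 0.37·0.114943 = 0.114849.
P(B | observation) = 0.0425287 / 0.114849 = 0.3703.

0.370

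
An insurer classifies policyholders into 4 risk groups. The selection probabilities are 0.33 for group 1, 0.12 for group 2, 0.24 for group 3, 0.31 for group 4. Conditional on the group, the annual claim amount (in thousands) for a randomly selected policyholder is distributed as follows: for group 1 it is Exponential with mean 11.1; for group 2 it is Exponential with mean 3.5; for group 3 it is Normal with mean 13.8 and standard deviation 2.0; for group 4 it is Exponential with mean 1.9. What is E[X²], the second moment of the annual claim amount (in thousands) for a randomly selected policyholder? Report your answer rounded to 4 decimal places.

133.1624

For each component E[X²] = Var + (mean)², giving 1: 246.42; 2: 24.5; 3: 194.44; 4: 7.22.
Overall E[X²] = 0.33·246.42 + 0.12·24.5 + 0.24·194.44 + 0.31·7.22 = 133.162.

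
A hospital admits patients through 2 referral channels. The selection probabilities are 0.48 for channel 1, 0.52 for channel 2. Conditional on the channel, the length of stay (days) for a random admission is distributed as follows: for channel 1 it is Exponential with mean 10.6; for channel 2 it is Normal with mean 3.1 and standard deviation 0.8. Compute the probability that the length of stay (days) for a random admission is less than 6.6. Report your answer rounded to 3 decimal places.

Conditional on each channel, P(X < 6.6): 1: 0.463475; 2: 0.999994.
By total probability, P(X < 6.6) = 0.48·0.463475 + 0.52·0.999994 = 0.742465.

0.742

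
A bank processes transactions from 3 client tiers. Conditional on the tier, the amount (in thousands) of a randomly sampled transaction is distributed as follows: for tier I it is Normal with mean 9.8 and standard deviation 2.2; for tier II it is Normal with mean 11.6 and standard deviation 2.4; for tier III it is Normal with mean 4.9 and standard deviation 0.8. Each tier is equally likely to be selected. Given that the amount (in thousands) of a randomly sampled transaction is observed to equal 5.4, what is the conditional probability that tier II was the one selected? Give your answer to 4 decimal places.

0.0134

Likelihoods f(5.4 | ·): I: 0.0245413; II: 0.00590939; III: 0.410201.
Posterior ∝ prior × likelihood. Numerator for II: 0.333333·0.00590939 = 0.0019698.
Normalizing constant: 0.333333·0.0245413 + 0.333333·0.00590939 + 0.333333·0.410201 = 0.146884.
P(II | observation) = 0.0019698 / 0.146884 = 0.0134106.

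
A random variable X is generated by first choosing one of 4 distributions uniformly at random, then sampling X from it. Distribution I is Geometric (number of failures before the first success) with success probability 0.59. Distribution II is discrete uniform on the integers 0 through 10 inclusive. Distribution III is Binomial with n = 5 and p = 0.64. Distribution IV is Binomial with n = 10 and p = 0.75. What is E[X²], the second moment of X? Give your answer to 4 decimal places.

26.5444

For each component E[X²] = Var + (mean)², giving I: 1.66073; II: 35; III: 11.392; IV: 58.125.
Overall E[X²] = 0.25·1.66073 + 0.25·35 + 0.25·11.392 + 0.25·58.125 = 26.5444.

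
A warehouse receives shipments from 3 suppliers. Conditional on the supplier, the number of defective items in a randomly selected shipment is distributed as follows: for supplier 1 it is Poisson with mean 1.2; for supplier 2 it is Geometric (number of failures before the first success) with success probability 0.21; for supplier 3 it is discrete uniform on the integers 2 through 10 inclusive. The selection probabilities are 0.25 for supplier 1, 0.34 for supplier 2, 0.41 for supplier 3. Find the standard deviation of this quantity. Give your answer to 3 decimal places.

Per component, 1: μ=1.2, E[X²]=2.64; 2: μ=3.7619, E[X²]=32.0658; 3: μ=6, E[X²]=42.6667.
E[X] = 0.25·1.2 + 0.34·3.7619 + 0.41·6 = 4.03905.
E[X²] = 0.25·2.64 + 0.34·32.0658 + 0.41·42.6667 = 29.0557.
Var(X) = E[X²] − (E[X])² = 29.0557 − 16.3139 = 12.7418.
SD(X) = √12.7418 = 3.56956.

3.570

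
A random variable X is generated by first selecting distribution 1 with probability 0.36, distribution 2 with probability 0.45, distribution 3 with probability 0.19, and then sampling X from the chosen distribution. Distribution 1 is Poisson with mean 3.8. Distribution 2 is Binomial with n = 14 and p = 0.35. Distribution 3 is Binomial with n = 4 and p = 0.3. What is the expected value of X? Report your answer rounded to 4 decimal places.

3.8010

Component means — 1: 3.8; 2: 4.9; 3: 1.2.
E[X] = 0.36·3.8 + 0.45·4.9 + 0.19·1.2 = 3.801.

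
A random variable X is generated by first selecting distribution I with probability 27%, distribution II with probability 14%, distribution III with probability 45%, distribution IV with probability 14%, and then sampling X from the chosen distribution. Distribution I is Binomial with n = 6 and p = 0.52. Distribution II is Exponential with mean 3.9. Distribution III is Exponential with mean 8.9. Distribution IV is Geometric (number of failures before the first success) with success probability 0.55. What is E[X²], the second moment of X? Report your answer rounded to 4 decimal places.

For each component E[X²] = Var + (mean)², giving I: 11.232; II: 30.42; III: 158.42; IV: 2.15702.
Overall E[X²] = 0.27·11.232 + 0.14·30.42 + 0.45·158.42 + 0.14·2.15702 = 78.8824.

78.8824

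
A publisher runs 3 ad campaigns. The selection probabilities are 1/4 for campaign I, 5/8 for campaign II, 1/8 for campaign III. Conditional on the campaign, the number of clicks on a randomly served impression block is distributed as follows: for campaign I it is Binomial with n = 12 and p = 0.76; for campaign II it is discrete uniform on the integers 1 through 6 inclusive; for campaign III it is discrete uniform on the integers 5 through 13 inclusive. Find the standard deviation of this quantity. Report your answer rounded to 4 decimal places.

3.2407

Per component, I: μ=9.12, E[X²]=85.3632; II: μ=3.5, E[X²]=15.1667; III: μ=9, E[X²]=87.6667.
E[X] = 0.25·9.12 + 0.625·3.5 + 0.125·9 = 5.5925.
E[X²] = 0.25·85.3632 + 0.625·15.1667 + 0.125·87.6667 = 41.7783.
Var(X) = E[X²] − (E[X])² = 41.7783 − 31.2761 = 10.5022.
SD(X) = √10.5022 = 3.24072.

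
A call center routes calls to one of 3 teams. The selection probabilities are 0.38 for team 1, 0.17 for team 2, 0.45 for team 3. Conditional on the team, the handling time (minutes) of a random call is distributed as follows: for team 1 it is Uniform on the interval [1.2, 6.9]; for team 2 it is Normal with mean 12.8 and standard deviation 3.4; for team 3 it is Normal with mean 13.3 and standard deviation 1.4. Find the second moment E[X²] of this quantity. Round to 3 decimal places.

117.562

For each component E[X²] = Var + (mean)², giving 1: 19.11; 2: 175.4; 3: 178.85.
Overall E[X²] = 0.38·19.11 + 0.17·175.4 + 0.45·178.85 = 117.562.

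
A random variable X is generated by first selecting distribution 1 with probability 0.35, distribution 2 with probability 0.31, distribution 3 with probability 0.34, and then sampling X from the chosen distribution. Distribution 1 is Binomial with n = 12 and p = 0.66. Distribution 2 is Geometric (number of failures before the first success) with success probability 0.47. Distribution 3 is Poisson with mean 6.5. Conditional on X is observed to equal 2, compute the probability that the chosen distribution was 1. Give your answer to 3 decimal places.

Likelihoods P(X=2 | ·): 1: 0.0005935; 2: 0.132023; 3: 0.0317602.
Posterior ∝ prior × likelihood. Numerator for 1: 0.35·0.0005935 = 0.000207725.
Normalizing constant: 0.35·0.0005935 + 0.31·0.132023 + 0.34·0.0317602 = 0.0519333.
P(1 | observation) = 0.000207725 / 0.0519333 = 0.00399984.

0.004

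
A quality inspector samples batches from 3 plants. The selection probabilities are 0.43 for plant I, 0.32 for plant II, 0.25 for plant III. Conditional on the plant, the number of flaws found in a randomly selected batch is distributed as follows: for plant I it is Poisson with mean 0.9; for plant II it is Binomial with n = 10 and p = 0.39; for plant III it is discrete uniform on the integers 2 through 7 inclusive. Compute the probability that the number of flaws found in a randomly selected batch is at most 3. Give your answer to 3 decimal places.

0.638

Conditional on each plant, P(X ≤ 3): I: 0.986541; II: 0.407664; III: 0.333333.
By total probability, P(X ≤ 3) = 0.43·0.986541 + 0.32·0.407664 + 0.25·0.333333 = 0.637999.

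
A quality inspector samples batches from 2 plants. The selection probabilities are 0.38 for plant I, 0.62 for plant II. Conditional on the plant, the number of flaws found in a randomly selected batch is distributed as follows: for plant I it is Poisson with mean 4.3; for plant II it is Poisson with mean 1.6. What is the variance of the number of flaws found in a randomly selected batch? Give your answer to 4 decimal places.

4.3435

Per component, I: μ=4.3, E[X²]=22.79; II: μ=1.6, E[X²]=4.16.
E[X] = 0.38·4.3 + 0.62·1.6 = 2.626.
E[X²] = 0.38·22.79 + 0.62·4.16 = 11.2394.
Var(X) = E[X²] − (E[X])² = 11.2394 − 6.89588 = 4.34352.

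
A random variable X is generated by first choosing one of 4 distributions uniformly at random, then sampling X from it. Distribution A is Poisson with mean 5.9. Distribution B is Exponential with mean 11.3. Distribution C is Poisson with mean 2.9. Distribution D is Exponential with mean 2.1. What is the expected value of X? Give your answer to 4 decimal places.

Component means — A: 5.9; B: 11.3; C: 2.9; D: 2.1.
E[X] = 0.25·5.9 + 0.25·11.3 + 0.25·2.9 + 0.25·2.1 = 5.55.

5.5500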